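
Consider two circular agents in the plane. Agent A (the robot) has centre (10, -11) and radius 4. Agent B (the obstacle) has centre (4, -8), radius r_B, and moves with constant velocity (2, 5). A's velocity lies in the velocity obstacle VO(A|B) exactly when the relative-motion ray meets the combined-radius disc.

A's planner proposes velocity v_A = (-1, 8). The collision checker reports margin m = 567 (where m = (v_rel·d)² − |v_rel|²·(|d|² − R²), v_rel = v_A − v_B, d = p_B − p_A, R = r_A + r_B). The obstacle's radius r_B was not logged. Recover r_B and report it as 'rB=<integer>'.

m = 567
d = (-6, 3);  v_rel = (-3, 3),  |v_rel|² = 18
v_rel×d = (-3)·(3) − (3)·(-6) = 9
since m = R²·18 − 9²:  R² = (81 + 567) / 18 = 36
R = √36 = 6  ⇒  r_B = 6 − 4 = 2

rB=2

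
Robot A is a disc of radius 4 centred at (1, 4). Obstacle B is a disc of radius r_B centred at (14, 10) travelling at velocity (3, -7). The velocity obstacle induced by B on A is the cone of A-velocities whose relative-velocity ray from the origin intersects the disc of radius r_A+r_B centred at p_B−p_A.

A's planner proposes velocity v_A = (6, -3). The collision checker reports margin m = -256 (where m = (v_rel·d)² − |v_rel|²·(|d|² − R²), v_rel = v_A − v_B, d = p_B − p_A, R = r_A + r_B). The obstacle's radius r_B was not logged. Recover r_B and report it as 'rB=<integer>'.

m = -256
d = (13, 6);  v_rel = (3, 4),  |v_rel|² = 25
v_rel×d = (3)·(6) − (4)·(13) = -34
since m = R²·25 − (-34)²:  R² = (1156 + -256) / 25 = 36
R = √36 = 6  ⇒  r_B = 6 − 4 = 2

rB=2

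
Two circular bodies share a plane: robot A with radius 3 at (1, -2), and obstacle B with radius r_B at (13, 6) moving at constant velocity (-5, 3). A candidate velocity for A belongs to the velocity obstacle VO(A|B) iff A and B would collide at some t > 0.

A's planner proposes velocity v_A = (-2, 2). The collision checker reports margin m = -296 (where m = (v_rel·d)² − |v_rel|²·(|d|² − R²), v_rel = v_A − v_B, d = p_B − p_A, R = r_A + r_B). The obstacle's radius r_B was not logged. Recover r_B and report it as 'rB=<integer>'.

m = -296
d = (12, 8);  v_rel = (3, -1),  |v_rel|² = 10
v_rel×d = (3)·(8) − (-1)·(12) = 36
since m = R²·10 − 36²:  R² = (1296 + -296) / 10 = 100
R = √100 = 10  ⇒  r_B = 10 − 3 = 7

rB=7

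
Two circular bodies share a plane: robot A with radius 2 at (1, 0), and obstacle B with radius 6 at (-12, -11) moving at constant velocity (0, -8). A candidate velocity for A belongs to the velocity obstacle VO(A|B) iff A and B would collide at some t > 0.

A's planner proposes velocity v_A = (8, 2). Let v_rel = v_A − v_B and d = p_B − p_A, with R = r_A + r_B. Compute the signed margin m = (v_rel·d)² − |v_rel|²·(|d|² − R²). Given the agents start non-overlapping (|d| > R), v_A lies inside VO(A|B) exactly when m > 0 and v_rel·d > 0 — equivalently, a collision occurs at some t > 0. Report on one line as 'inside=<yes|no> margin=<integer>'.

d = (-13, -11),  |d|² = 290;  R = 2+6 = 8,  c = 290−8² = 226
v_rel = (8, 10),  |v_rel|² = 164;  v_rel·d = (8)·(-13) + (10)·(-11) = -214
164·t² + 428·t + 226 = 0  ⇒  m = (-214)² − 164·226 = 8732
m = 8732 > 0,  v_rel·d = -214 < 0  ⇒  outside

inside=no margin=8732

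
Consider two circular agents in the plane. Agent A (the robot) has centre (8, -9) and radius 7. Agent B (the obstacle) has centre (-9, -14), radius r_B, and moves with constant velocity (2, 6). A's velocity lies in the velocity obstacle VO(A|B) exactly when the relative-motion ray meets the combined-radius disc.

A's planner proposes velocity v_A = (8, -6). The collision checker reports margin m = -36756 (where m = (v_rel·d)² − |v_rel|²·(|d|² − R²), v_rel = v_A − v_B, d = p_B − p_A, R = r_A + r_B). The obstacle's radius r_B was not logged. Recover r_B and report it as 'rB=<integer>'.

m = -36756
d = (-17, -5);  v_rel = (6, -12),  |v_rel|² = 180
v_rel×d = (6)·(-5) − (-12)·(-17) = -234
since m = R²·180 − (-234)²:  R² = (54756 + -36756) / 180 = 100
R = √100 = 10  ⇒  r_B = 10 − 7 = 3

rB=3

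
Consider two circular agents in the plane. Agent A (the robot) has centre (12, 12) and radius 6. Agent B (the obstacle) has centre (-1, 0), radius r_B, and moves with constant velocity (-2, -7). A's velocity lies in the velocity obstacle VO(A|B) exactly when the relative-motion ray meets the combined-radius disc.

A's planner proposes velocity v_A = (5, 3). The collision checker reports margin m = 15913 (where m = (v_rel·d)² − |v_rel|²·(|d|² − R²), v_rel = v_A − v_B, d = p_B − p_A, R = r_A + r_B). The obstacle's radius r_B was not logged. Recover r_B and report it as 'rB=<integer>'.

m = 15913
d = (-13, -12);  v_rel = (7, 10),  |v_rel|² = 149
v_rel×d = (7)·(-12) − (10)·(-13) = 46
since m = R²·149 − 46²:  R² = (2116 + 15913) / 149 = 121
R = √121 = 11  ⇒  r_B = 11 − 6 = 5

rB=5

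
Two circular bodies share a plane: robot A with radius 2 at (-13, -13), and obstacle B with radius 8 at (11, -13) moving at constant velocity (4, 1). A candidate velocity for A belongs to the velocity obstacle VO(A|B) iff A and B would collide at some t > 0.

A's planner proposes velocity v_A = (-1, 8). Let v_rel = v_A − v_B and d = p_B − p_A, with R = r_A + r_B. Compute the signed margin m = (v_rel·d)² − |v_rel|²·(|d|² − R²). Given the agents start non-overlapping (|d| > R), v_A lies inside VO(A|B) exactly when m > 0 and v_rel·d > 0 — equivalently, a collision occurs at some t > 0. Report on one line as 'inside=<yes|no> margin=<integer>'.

d = (24, 0),  |d|² = 576;  R = 2+8 = 10,  c = 576−10² = 476
v_rel = (-5, 7),  |v_rel|² = 74;  v_rel·d = (-5)·(24) + (7)·(0) = -120
74·t² + 240·t + 476 = 0  ⇒  m = (-120)² − 74·476 = -20824
m = -20824 < 0,  v_rel·d = -120 < 0  ⇒  outside

inside=no margin=-20824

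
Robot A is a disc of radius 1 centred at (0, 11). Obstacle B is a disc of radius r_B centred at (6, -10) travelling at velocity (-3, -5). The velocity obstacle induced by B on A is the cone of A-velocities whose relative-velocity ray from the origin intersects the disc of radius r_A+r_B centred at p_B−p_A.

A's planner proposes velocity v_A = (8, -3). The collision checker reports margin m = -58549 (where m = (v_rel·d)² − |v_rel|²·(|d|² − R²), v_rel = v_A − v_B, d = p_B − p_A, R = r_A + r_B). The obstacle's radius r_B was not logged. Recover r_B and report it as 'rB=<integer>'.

m = -58549
d = (6, -21);  v_rel = (11, 2),  |v_rel|² = 125
v_rel×d = (11)·(-21) − (2)·(6) = -243
since m = R²·125 − (-243)²:  R² = (59049 + -58549) / 125 = 4
R = √4 = 2  ⇒  r_B = 2 − 1 = 1

rB=1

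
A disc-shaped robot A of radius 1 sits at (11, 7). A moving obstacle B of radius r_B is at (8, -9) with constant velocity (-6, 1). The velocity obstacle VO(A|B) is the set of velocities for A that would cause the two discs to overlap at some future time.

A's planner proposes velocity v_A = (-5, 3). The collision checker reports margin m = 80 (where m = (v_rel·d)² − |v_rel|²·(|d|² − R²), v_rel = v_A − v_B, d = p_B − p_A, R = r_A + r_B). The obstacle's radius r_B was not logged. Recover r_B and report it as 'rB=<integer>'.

m = 80
d = (-3, -16);  v_rel = (1, 2),  |v_rel|² = 5
v_rel×d = (1)·(-16) − (2)·(-3) = -10
since m = R²·5 − (-10)²:  R² = (100 + 80) / 5 = 36
R = √36 = 6  ⇒  r_B = 6 − 1 = 5

rB=5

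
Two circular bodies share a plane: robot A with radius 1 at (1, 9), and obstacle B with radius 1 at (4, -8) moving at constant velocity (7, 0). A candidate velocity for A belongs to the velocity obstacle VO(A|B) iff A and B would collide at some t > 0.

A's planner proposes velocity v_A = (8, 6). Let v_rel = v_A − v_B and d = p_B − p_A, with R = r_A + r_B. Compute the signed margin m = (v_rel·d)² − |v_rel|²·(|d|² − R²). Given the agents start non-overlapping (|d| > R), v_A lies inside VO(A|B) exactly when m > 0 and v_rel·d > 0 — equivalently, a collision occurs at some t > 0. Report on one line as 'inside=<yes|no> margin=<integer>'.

d = (3, -17),  |d|² = 298;  R = 1+1 = 2,  c = 298−2² = 294
v_rel = (1, 6),  |v_rel|² = 37;  v_rel·d = (1)·(3) + (6)·(-17) = -99
37·t² + 198·t + 294 = 0  ⇒  m = (-99)² − 37·294 = -1077
m = -1077 < 0,  v_rel·d = -99 < 0  ⇒  outside

inside=no margin=-1077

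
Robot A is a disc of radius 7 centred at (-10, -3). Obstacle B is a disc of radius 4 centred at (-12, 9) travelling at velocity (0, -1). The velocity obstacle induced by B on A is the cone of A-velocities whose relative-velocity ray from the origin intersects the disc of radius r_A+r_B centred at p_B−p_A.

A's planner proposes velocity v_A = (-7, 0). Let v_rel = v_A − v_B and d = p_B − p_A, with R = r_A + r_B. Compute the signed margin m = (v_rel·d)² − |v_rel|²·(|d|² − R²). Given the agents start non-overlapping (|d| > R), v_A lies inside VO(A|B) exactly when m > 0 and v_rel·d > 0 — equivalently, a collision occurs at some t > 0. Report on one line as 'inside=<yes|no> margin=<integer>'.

d = (-2, 12),  |d|² = 148;  R = 7+4 = 11,  c = 148−11² = 27
v_rel = (-7, 1),  |v_rel|² = 50;  v_rel·d = (-7)·(-2) + (1)·(12) = 26
50·t² − 52·t + 27 = 0  ⇒  m = 26² − 50·27 = -674
m = -674 < 0,  v_rel·d = 26 > 0  ⇒  outside

inside=no margin=-674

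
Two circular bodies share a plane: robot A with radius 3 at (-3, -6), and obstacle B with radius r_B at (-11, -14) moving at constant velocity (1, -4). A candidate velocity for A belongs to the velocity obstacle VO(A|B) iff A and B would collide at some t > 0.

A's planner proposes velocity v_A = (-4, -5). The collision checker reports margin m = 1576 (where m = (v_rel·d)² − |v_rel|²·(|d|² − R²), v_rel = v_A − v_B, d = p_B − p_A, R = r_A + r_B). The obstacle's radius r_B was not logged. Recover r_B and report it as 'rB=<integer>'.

m = 1576
d = (-8, -8);  v_rel = (-5, -1),  |v_rel|² = 26
v_rel×d = (-5)·(-8) − (-1)·(-8) = 32
since m = R²·26 − 32²:  R² = (1024 + 1576) / 26 = 100
R = √100 = 10  ⇒  r_B = 10 − 3 = 7

rB=7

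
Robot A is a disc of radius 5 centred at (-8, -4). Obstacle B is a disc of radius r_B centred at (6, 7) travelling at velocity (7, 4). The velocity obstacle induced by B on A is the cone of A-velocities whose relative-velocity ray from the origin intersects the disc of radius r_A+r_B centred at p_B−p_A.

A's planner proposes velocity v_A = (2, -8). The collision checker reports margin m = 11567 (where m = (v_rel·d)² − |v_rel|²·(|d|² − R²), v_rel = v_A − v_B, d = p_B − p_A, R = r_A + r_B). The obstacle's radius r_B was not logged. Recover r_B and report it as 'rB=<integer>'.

m = 11567
d = (14, 11);  v_rel = (-5, -12),  |v_rel|² = 169
v_rel×d = (-5)·(11) − (-12)·(14) = 113
since m = R²·169 − 113²:  R² = (12769 + 11567) / 169 = 144
R = √144 = 12  ⇒  r_B = 12 − 5 = 7

rB=7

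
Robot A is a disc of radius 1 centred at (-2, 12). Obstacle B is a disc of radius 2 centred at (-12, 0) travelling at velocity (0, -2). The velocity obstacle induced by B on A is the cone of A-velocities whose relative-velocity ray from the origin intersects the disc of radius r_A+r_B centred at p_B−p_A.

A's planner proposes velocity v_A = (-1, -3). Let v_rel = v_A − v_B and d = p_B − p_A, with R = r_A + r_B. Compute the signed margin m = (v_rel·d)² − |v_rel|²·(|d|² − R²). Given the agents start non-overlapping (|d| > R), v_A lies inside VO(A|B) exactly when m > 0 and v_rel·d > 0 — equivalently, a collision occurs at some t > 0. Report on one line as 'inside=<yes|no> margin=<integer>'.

d = (-10, -12),  |d|² = 244;  R = 1+2 = 3,  c = 244−3² = 235
v_rel = (-1, -1),  |v_rel|² = 2;  v_rel·d = (-1)·(-10) + (-1)·(-12) = 22
2·t² − 44·t + 235 = 0  ⇒  m = 22² − 2·235 = 14
m = 14 > 0,  v_rel·d = 22 > 0  ⇒  inside

inside=yes margin=14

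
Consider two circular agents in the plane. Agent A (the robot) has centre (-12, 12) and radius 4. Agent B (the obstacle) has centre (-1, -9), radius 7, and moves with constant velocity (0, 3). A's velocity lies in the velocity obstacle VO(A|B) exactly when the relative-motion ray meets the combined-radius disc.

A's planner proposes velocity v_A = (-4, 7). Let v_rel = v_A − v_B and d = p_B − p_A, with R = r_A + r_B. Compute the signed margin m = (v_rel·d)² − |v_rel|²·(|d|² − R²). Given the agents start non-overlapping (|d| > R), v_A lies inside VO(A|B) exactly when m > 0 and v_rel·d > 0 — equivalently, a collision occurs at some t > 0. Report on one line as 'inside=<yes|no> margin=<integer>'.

d = (11, -21),  |d|² = 562;  R = 4+7 = 11,  c = 562−11² = 441
v_rel = (-4, 4),  |v_rel|² = 32;  v_rel·d = (-4)·(11) + (4)·(-21) = -128
32·t² + 256·t + 441 = 0  ⇒  m = (-128)² − 32·441 = 2272
m = 2272 > 0,  v_rel·d = -128 < 0  ⇒  outside

inside=no margin=2272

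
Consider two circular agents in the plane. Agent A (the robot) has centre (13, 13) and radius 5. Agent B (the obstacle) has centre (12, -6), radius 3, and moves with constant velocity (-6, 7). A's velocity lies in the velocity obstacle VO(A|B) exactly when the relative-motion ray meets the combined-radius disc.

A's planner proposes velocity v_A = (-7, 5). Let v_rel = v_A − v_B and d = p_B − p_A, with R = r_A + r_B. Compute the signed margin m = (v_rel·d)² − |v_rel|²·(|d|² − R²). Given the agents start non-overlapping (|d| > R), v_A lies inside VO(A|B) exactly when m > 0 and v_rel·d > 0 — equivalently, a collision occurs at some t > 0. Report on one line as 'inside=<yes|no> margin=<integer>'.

d = (-1, -19),  |d|² = 362;  R = 5+3 = 8,  c = 362−8² = 298
v_rel = (-1, -2),  |v_rel|² = 5;  v_rel·d = (-1)·(-1) + (-2)·(-19) = 39
5·t² − 78·t + 298 = 0  ⇒  m = 39² − 5·298 = 31
m = 31 > 0,  v_rel·d = 39 > 0  ⇒  inside

inside=yes margin=31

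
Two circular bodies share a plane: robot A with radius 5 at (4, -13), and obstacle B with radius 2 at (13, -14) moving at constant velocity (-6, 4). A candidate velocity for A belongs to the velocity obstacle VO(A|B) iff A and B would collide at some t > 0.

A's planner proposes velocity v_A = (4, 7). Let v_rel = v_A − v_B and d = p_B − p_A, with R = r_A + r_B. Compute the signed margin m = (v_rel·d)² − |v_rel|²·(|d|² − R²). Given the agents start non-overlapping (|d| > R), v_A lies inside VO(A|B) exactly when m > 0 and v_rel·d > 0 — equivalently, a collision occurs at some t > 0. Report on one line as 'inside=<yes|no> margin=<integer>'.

d = (9, -1),  |d|² = 82;  R = 5+2 = 7,  c = 82−7² = 33
v_rel = (10, 3),  |v_rel|² = 109;  v_rel·d = (10)·(9) + (3)·(-1) = 87
109·t² − 174·t + 33 = 0  ⇒  m = 87² − 109·33 = 3972
m = 3972 > 0,  v_rel·d = 87 > 0  ⇒  inside

inside=yes margin=3972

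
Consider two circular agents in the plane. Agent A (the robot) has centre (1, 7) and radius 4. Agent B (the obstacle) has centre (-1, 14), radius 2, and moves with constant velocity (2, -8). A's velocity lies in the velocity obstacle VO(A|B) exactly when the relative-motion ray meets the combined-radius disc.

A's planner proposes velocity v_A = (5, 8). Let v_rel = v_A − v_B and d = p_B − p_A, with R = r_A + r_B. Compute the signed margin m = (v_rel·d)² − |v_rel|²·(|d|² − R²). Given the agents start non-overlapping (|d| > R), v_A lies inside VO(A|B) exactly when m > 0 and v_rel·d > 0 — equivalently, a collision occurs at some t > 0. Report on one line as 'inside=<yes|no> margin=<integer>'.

d = (-2, 7),  |d|² = 53;  R = 4+2 = 6,  c = 53−6² = 17
v_rel = (3, 16),  |v_rel|² = 265;  v_rel·d = (3)·(-2) + (16)·(7) = 106
265·t² − 212·t + 17 = 0  ⇒  m = 106² − 265·17 = 6731
m = 6731 > 0,  v_rel·d = 106 > 0  ⇒  inside

inside=yes margin=6731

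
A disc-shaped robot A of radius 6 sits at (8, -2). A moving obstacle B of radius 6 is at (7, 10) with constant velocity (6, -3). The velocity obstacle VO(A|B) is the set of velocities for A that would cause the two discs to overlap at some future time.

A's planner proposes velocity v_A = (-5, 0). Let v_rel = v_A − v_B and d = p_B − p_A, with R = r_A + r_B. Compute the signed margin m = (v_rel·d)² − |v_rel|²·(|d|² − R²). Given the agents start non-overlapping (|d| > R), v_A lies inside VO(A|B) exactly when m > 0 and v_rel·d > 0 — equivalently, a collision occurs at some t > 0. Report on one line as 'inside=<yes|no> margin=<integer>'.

d = (-1, 12),  |d|² = 145;  R = 6+6 = 12,  c = 145−12² = 1
v_rel = (-11, 3),  |v_rel|² = 130;  v_rel·d = (-11)·(-1) + (3)·(12) = 47
130·t² − 94·t + 1 = 0  ⇒  m = 47² − 130·1 = 2079
m = 2079 > 0,  v_rel·d = 47 > 0  ⇒  inside

inside=yes margin=2079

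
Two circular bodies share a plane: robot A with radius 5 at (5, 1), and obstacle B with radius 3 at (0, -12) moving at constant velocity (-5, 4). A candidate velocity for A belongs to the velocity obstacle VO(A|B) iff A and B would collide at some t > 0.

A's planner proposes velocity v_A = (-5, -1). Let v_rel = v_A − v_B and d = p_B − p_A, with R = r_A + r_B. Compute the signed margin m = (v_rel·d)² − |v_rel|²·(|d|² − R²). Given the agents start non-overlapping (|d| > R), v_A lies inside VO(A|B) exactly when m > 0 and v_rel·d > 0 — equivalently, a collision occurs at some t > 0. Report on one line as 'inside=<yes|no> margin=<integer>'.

d = (-5, -13),  |d|² = 194;  R = 5+3 = 8,  c = 194−8² = 130
v_rel = (0, -5),  |v_rel|² = 25;  v_rel·d = (0)·(-5) + (-5)·(-13) = 65
25·t² − 130·t + 130 = 0  ⇒  m = 65² − 25·130 = 975
m = 975 > 0,  v_rel·d = 65 > 0  ⇒  inside

inside=yes margin=975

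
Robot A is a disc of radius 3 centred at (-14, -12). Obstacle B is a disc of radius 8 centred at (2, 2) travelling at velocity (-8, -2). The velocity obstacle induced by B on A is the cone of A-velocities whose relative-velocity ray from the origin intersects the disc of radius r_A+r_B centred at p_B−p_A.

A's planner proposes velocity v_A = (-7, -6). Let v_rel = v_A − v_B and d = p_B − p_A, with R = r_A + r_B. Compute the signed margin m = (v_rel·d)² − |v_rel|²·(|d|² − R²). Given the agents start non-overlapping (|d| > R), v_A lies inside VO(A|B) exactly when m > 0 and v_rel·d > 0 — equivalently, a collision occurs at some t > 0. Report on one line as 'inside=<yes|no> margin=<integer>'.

d = (16, 14),  |d|² = 452;  R = 3+8 = 11,  c = 452−11² = 331
v_rel = (1, -4),  |v_rel|² = 17;  v_rel·d = (1)·(16) + (-4)·(14) = -40
17·t² + 80·t + 331 = 0  ⇒  m = (-40)² − 17·331 = -4027
m = -4027 < 0,  v_rel·d = -40 < 0  ⇒  outside

inside=no margin=-4027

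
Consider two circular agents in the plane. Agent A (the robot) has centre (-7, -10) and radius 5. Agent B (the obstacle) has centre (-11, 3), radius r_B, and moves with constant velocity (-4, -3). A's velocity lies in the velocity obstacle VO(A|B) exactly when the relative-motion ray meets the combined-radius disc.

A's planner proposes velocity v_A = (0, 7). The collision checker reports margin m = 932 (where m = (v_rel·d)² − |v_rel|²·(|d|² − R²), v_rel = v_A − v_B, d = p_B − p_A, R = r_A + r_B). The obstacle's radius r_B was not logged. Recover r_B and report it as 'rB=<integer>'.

m = 932
d = (-4, 13);  v_rel = (4, 10),  |v_rel|² = 116
v_rel×d = (4)·(13) − (10)·(-4) = 92
since m = R²·116 − 92²:  R² = (8464 + 932) / 116 = 81
R = √81 = 9  ⇒  r_B = 9 − 5 = 4

rB=4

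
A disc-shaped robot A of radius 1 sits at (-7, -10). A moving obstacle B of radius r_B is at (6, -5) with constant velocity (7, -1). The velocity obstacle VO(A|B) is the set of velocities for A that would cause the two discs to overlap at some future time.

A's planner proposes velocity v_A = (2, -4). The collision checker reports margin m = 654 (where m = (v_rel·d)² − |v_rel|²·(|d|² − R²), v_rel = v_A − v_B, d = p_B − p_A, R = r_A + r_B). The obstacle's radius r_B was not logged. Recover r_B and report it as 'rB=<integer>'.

m = 654
d = (13, 5);  v_rel = (-5, -3),  |v_rel|² = 34
v_rel×d = (-5)·(5) − (-3)·(13) = 14
since m = R²·34 − 14²:  R² = (196 + 654) / 34 = 25
R = √25 = 5  ⇒  r_B = 5 − 1 = 4

rB=4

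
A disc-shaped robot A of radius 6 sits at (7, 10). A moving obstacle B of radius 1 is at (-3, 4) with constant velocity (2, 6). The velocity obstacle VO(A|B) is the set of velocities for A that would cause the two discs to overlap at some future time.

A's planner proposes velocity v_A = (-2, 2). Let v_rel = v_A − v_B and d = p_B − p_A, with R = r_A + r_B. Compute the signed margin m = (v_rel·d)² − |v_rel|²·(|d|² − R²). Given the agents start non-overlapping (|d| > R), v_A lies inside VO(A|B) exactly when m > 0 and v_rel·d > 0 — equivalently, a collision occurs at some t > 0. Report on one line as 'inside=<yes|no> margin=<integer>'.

d = (-10, -6),  |d|² = 136;  R = 6+1 = 7,  c = 136−7² = 87
v_rel = (-4, -4),  |v_rel|² = 32;  v_rel·d = (-4)·(-10) + (-4)·(-6) = 64
32·t² − 128·t + 87 = 0  ⇒  m = 64² − 32·87 = 1312
m = 1312 > 0,  v_rel·d = 64 > 0  ⇒  inside

inside=yes margin=1312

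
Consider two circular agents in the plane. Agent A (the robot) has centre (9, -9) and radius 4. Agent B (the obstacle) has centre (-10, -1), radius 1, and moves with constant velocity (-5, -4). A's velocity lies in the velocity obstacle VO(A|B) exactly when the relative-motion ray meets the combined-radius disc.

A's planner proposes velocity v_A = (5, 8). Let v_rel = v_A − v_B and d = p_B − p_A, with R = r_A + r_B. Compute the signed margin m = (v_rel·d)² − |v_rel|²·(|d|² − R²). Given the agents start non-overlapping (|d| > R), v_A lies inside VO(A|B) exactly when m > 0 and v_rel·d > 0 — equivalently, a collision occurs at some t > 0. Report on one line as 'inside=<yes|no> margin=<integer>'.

d = (-19, 8),  |d|² = 425;  R = 4+1 = 5,  c = 425−5² = 400
v_rel = (10, 12),  |v_rel|² = 244;  v_rel·d = (10)·(-19) + (12)·(8) = -94
244·t² + 188·t + 400 = 0  ⇒  m = (-94)² − 244·400 = -88764
m = -88764 < 0,  v_rel·d = -94 < 0  ⇒  outside

inside=no margin=-88764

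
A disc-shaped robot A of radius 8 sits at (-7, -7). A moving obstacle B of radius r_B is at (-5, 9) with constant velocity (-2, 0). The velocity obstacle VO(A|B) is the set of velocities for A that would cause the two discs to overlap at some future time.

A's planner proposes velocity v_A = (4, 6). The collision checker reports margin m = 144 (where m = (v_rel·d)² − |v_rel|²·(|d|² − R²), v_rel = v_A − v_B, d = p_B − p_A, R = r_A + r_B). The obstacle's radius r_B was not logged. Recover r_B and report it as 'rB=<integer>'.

m = 144
d = (2, 16);  v_rel = (6, 6),  |v_rel|² = 72
v_rel×d = (6)·(16) − (6)·(2) = 84
since m = R²·72 − 84²:  R² = (7056 + 144) / 72 = 100
R = √100 = 10  ⇒  r_B = 10 − 8 = 2

rB=2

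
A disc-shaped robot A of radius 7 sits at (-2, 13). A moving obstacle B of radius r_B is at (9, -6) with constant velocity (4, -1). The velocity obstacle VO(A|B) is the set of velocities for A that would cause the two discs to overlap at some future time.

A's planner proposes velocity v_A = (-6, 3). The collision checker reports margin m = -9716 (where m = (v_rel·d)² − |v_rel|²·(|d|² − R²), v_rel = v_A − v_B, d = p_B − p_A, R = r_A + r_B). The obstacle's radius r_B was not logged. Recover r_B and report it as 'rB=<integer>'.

m = -9716
d = (11, -19);  v_rel = (-10, 4),  |v_rel|² = 116
v_rel×d = (-10)·(-19) − (4)·(11) = 146
since m = R²·116 − 146²:  R² = (21316 + -9716) / 116 = 100
R = √100 = 10  ⇒  r_B = 10 − 7 = 3

rB=3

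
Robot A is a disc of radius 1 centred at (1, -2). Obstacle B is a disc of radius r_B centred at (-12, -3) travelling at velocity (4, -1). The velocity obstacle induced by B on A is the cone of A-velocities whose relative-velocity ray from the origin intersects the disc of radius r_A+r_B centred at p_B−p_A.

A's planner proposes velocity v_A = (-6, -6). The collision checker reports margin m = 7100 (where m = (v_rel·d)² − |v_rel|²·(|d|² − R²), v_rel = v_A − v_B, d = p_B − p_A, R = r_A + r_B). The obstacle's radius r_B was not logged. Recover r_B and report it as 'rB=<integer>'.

m = 7100
d = (-13, -1);  v_rel = (-10, -5),  |v_rel|² = 125
v_rel×d = (-10)·(-1) − (-5)·(-13) = -55
since m = R²·125 − (-55)²:  R² = (3025 + 7100) / 125 = 81
R = √81 = 9  ⇒  r_B = 9 − 1 = 8

rB=8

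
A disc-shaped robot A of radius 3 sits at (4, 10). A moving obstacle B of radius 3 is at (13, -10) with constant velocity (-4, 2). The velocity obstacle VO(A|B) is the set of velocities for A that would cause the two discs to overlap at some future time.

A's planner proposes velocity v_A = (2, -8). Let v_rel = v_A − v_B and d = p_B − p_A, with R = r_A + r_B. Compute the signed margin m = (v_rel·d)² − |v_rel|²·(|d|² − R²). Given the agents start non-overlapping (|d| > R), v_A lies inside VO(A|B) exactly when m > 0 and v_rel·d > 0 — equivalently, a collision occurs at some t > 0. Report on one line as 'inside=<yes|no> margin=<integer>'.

d = (9, -20),  |d|² = 481;  R = 3+3 = 6,  c = 481−6² = 445
v_rel = (6, -10),  |v_rel|² = 136;  v_rel·d = (6)·(9) + (-10)·(-20) = 254
136·t² − 508·t + 445 = 0  ⇒  m = 254² − 136·445 = 3996
m = 3996 > 0,  v_rel·d = 254 > 0  ⇒  inside

inside=yes margin=3996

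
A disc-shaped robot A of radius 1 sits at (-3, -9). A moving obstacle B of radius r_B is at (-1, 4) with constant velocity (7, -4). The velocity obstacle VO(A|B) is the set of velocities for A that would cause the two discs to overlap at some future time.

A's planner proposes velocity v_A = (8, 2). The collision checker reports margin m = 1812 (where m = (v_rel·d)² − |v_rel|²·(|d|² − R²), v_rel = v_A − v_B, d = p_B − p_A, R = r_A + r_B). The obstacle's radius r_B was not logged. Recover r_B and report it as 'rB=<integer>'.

m = 1812
d = (2, 13);  v_rel = (1, 6),  |v_rel|² = 37
v_rel×d = (1)·(13) − (6)·(2) = 1
since m = R²·37 − 1²:  R² = (1 + 1812) / 37 = 49
R = √49 = 7  ⇒  r_B = 7 − 1 = 6

rB=6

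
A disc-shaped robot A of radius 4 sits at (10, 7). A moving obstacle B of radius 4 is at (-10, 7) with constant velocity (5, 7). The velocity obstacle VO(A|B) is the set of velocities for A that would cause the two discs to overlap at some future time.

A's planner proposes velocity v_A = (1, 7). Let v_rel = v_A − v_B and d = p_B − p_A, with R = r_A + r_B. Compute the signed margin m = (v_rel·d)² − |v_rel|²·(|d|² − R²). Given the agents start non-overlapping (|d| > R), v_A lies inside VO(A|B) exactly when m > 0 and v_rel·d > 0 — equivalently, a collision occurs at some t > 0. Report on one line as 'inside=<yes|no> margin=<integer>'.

d = (-20, 0),  |d|² = 400;  R = 4+4 = 8,  c = 400−8² = 336
v_rel = (-4, 0),  |v_rel|² = 16;  v_rel·d = (-4)·(-20) + (0)·(0) = 80
16·t² − 160·t + 336 = 0  ⇒  m = 80² − 16·336 = 1024
m = 1024 > 0,  v_rel·d = 80 > 0  ⇒  inside

inside=yes margin=1024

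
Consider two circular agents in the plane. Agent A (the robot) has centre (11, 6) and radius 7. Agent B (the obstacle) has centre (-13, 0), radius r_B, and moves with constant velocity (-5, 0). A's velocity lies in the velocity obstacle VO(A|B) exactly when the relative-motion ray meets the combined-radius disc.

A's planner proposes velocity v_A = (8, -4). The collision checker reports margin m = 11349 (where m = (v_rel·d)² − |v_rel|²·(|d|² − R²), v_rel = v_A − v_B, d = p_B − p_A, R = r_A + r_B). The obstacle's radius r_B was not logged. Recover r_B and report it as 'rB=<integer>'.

m = 11349
d = (-24, -6);  v_rel = (13, -4),  |v_rel|² = 185
v_rel×d = (13)·(-6) − (-4)·(-24) = -174
since m = R²·185 − (-174)²:  R² = (30276 + 11349) / 185 = 225
R = √225 = 15  ⇒  r_B = 15 − 7 = 8

rB=8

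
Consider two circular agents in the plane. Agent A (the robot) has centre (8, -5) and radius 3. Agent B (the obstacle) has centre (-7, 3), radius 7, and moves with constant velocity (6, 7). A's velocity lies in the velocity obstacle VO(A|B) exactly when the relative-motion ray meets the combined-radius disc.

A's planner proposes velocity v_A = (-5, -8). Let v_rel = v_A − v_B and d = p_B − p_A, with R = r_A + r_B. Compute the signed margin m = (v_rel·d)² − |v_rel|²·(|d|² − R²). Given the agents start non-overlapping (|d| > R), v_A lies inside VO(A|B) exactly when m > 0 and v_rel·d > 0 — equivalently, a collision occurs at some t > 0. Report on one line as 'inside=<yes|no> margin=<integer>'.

d = (-15, 8),  |d|² = 289;  R = 3+7 = 10,  c = 289−10² = 189
v_rel = (-11, -15),  |v_rel|² = 346;  v_rel·d = (-11)·(-15) + (-15)·(8) = 45
346·t² − 90·t + 189 = 0  ⇒  m = 45² − 346·189 = -63369
m = -63369 < 0,  v_rel·d = 45 > 0  ⇒  outside

inside=no margin=-63369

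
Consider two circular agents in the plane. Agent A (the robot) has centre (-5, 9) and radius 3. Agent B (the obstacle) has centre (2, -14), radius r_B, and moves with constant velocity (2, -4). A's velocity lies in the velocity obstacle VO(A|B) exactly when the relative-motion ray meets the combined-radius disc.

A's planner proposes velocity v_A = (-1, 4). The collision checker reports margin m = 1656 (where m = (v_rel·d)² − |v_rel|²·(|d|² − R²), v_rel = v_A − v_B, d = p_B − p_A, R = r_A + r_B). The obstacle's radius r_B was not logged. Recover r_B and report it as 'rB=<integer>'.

m = 1656
d = (7, -23);  v_rel = (-3, 8),  |v_rel|² = 73
v_rel×d = (-3)·(-23) − (8)·(7) = 13
since m = R²·73 − 13²:  R² = (169 + 1656) / 73 = 25
R = √25 = 5  ⇒  r_B = 5 − 3 = 2

rB=2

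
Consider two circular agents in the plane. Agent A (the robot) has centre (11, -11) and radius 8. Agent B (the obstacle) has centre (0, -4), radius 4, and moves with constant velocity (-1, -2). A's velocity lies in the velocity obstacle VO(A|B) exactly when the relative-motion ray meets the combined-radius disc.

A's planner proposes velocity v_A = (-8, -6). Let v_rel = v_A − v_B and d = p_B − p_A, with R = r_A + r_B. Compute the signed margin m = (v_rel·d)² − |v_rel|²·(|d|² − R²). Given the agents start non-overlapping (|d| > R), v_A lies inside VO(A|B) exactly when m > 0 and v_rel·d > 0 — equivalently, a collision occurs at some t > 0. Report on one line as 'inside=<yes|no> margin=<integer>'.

d = (-11, 7),  |d|² = 170;  R = 8+4 = 12,  c = 170−12² = 26
v_rel = (-7, -4),  |v_rel|² = 65;  v_rel·d = (-7)·(-11) + (-4)·(7) = 49
65·t² − 98·t + 26 = 0  ⇒  m = 49² − 65·26 = 711
m = 711 > 0,  v_rel·d = 49 > 0  ⇒  inside

inside=yes margin=711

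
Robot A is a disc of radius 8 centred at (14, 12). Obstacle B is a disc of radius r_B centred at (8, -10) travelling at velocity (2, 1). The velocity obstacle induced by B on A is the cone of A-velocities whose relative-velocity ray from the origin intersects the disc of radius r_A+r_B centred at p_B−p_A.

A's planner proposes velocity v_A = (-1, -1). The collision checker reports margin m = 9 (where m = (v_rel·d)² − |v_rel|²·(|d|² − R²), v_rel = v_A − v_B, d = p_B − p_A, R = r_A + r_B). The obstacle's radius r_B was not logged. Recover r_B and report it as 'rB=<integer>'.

m = 9
d = (-6, -22);  v_rel = (-3, -2),  |v_rel|² = 13
v_rel×d = (-3)·(-22) − (-2)·(-6) = 54
since m = R²·13 − 54²:  R² = (2916 + 9) / 13 = 225
R = √225 = 15  ⇒  r_B = 15 − 8 = 7

rB=7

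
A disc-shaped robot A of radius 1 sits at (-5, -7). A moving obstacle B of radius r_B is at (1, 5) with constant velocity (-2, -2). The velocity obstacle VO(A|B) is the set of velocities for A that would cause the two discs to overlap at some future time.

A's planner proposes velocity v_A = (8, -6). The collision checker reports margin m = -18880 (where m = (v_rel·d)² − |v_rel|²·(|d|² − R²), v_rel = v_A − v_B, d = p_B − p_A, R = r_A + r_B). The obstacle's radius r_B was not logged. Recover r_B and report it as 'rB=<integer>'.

m = -18880
d = (6, 12);  v_rel = (10, -4),  |v_rel|² = 116
v_rel×d = (10)·(12) − (-4)·(6) = 144
since m = R²·116 − 144²:  R² = (20736 + -18880) / 116 = 16
R = √16 = 4  ⇒  r_B = 4 − 1 = 3

rB=3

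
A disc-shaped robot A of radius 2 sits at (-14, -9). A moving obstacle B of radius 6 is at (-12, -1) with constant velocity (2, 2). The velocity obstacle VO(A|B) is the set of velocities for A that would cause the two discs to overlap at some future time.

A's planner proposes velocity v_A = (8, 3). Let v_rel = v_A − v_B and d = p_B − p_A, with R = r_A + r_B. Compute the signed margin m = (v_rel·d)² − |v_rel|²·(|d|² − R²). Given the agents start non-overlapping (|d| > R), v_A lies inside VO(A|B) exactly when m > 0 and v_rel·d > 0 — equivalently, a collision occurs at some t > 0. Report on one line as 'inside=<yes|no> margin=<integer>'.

d = (2, 8),  |d|² = 68;  R = 2+6 = 8,  c = 68−8² = 4
v_rel = (6, 1),  |v_rel|² = 37;  v_rel·d = (6)·(2) + (1)·(8) = 20
37·t² − 40·t + 4 = 0  ⇒  m = 20² − 37·4 = 252
m = 252 > 0,  v_rel·d = 20 > 0  ⇒  inside

inside=yes margin=252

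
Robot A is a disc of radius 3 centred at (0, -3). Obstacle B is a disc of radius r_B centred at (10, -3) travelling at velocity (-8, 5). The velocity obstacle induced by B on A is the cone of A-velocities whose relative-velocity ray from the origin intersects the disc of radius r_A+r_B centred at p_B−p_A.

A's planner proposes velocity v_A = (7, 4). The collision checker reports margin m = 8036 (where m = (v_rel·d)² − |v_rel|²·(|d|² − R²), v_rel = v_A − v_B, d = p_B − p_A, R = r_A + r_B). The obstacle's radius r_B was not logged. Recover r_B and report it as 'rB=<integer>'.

m = 8036
d = (10, 0);  v_rel = (15, -1),  |v_rel|² = 226
v_rel×d = (15)·(0) − (-1)·(10) = 10
since m = R²·226 − 10²:  R² = (100 + 8036) / 226 = 36
R = √36 = 6  ⇒  r_B = 6 − 3 = 3

rB=3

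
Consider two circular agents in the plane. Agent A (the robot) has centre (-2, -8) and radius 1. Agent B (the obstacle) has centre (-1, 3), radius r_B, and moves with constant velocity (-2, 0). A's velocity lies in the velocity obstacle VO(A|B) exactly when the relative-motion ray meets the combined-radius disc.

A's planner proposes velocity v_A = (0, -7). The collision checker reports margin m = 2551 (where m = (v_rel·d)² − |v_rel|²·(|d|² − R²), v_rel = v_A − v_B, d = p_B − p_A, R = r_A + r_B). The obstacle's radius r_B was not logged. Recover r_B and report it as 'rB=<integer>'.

m = 2551
d = (1, 11);  v_rel = (2, -7),  |v_rel|² = 53
v_rel×d = (2)·(11) − (-7)·(1) = 29
since m = R²·53 − 29²:  R² = (841 + 2551) / 53 = 64
R = √64 = 8  ⇒  r_B = 8 − 1 = 7

rB=7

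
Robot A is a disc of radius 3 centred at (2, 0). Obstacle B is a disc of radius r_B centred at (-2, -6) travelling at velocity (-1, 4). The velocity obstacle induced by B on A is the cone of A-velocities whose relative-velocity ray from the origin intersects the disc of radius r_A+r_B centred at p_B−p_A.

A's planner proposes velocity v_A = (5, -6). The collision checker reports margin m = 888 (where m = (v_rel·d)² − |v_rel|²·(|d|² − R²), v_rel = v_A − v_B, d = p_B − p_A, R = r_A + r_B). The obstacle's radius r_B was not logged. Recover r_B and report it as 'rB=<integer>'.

m = 888
d = (-4, -6);  v_rel = (6, -10),  |v_rel|² = 136
v_rel×d = (6)·(-6) − (-10)·(-4) = -76
since m = R²·136 − (-76)²:  R² = (5776 + 888) / 136 = 49
R = √49 = 7  ⇒  r_B = 7 − 3 = 4

rB=4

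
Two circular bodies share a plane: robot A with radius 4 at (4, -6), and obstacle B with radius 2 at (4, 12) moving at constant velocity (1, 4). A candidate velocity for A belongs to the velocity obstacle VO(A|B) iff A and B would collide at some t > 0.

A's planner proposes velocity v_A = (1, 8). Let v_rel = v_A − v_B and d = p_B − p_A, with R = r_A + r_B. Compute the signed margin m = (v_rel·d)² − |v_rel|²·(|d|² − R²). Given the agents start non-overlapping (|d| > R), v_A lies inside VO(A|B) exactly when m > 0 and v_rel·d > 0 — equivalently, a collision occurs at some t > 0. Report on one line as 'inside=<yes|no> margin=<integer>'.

d = (0, 18),  |d|² = 324;  R = 4+2 = 6,  c = 324−6² = 288
v_rel = (0, 4),  |v_rel|² = 16;  v_rel·d = (0)·(0) + (4)·(18) = 72
16·t² − 144·t + 288 = 0  ⇒  m = 72² − 16·288 = 576
m = 576 > 0,  v_rel·d = 72 > 0  ⇒  inside

inside=yes margin=576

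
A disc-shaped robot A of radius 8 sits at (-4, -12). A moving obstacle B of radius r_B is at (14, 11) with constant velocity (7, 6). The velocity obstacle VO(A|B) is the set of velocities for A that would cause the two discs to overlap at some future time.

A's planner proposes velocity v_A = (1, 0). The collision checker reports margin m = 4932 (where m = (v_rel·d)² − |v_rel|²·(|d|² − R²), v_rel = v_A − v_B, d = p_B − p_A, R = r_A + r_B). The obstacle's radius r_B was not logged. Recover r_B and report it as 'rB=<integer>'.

m = 4932
d = (18, 23);  v_rel = (-6, -6),  |v_rel|² = 72
v_rel×d = (-6)·(23) − (-6)·(18) = -30
since m = R²·72 − (-30)²:  R² = (900 + 4932) / 72 = 81
R = √81 = 9  ⇒  r_B = 9 − 8 = 1

rB=1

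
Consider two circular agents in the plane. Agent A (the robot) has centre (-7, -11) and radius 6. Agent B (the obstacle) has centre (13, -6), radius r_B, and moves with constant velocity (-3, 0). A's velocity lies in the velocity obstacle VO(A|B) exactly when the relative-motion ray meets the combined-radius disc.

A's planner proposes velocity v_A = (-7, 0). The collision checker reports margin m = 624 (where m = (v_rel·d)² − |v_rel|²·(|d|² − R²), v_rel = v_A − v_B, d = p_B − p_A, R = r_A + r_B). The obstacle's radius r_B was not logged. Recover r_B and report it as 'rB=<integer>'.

m = 624
d = (20, 5);  v_rel = (-4, 0),  |v_rel|² = 16
v_rel×d = (-4)·(5) − (0)·(20) = -20
since m = R²·16 − (-20)²:  R² = (400 + 624) / 16 = 64
R = √64 = 8  ⇒  r_B = 8 − 6 = 2

rB=2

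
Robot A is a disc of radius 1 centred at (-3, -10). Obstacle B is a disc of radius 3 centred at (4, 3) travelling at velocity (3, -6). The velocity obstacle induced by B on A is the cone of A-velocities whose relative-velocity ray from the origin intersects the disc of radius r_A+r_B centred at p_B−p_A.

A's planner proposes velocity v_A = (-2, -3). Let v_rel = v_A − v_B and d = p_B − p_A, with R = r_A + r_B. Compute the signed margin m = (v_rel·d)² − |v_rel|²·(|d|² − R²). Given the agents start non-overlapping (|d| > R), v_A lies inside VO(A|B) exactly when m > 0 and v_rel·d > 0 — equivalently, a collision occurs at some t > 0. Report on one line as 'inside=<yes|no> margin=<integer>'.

d = (7, 13),  |d|² = 218;  R = 1+3 = 4,  c = 218−4² = 202
v_rel = (-5, 3),  |v_rel|² = 34;  v_rel·d = (-5)·(7) + (3)·(13) = 4
34·t² − 8·t + 202 = 0  ⇒  m = 4² − 34·202 = -6852
m = -6852 < 0,  v_rel·d = 4 > 0  ⇒  outside

inside=no margin=-6852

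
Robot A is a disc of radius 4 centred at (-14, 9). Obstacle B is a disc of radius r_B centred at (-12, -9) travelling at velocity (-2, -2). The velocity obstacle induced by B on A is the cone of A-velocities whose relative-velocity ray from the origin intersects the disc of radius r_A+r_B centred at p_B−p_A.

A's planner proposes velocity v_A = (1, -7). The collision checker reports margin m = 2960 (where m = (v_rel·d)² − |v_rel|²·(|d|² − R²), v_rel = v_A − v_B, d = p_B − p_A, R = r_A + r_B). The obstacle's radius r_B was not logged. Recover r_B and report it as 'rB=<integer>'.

m = 2960
d = (2, -18);  v_rel = (3, -5),  |v_rel|² = 34
v_rel×d = (3)·(-18) − (-5)·(2) = -44
since m = R²·34 − (-44)²:  R² = (1936 + 2960) / 34 = 144
R = √144 = 12  ⇒  r_B = 12 − 4 = 8

rB=8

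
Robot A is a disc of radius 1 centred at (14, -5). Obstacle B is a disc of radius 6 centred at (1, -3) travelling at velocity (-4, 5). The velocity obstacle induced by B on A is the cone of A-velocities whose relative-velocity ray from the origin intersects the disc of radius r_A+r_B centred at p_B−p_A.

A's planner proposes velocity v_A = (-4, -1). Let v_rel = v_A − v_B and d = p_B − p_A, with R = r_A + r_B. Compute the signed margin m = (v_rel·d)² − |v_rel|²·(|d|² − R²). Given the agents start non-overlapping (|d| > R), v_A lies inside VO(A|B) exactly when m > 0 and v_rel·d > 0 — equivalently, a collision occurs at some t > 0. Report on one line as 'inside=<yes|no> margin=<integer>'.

d = (-13, 2),  |d|² = 173;  R = 1+6 = 7,  c = 173−7² = 124
v_rel = (0, -6),  |v_rel|² = 36;  v_rel·d = (0)·(-13) + (-6)·(2) = -12
36·t² + 24·t + 124 = 0  ⇒  m = (-12)² − 36·124 = -4320
m = -4320 < 0,  v_rel·d = -12 < 0  ⇒  outside

inside=no margin=-4320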